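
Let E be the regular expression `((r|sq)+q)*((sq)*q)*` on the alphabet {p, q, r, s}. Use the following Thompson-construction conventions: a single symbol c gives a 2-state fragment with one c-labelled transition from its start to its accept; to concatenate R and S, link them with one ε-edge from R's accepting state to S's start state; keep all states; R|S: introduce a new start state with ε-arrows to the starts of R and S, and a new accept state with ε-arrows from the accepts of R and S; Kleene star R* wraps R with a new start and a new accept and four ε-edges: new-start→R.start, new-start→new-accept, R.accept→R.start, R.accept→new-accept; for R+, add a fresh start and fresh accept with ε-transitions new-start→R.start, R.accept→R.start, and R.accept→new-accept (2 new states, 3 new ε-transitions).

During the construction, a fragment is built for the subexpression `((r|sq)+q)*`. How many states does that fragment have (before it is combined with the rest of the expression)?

Fragment for `((r|sq)+q)*`:
Each of the 4 symbol leaves contributes a 2-state fragment.
  sq = 4 states
  r|sq = 8 states
  (r|sq)+ = 10 states
  (r|sq)+q = 12 states
  ((r|sq)+q)* = 14 states

14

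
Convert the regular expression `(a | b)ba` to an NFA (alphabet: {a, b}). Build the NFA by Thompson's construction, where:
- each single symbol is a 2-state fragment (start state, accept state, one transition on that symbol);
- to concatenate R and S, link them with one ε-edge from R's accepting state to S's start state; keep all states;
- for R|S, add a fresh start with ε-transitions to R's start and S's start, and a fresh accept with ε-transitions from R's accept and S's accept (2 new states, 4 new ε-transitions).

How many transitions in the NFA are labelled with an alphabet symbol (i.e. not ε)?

4

Recursing over subexpressions:
Each of the 4 symbol leaves contributes exactly 1 symbol transition.
  a | b = 2 symbol transitions
  (a | b)ba = 4 symbol transitions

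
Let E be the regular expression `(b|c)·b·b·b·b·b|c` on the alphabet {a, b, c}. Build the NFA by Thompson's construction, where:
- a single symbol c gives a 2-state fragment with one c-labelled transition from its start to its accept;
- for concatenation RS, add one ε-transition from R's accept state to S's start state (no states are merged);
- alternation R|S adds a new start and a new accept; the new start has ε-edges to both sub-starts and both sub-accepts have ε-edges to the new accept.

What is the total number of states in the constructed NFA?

20

Recursing over subexpressions:
Each of the 8 symbol leaves contributes a 2-state fragment.
  b|c — 6 states
  (b|c)·b·b·b·b·b — 16 states
  (b|c)·b·b·b·b·b|c — 20 states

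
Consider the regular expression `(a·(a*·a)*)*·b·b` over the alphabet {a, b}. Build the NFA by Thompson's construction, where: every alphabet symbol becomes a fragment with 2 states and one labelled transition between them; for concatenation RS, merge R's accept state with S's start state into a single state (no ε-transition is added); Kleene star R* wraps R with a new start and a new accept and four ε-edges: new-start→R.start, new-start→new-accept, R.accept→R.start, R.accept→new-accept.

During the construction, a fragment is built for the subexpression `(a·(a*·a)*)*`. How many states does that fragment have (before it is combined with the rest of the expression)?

Fragment for `(a·(a*·a)*)*`:
Each of the 3 symbol leaves contributes a 2-state fragment.
  a* — 4 states
  a*·a — 5 states
  (a*·a)* — 7 states
  a·(a*·a)* — 8 states
  (a·(a*·a)*)* — 10 states

10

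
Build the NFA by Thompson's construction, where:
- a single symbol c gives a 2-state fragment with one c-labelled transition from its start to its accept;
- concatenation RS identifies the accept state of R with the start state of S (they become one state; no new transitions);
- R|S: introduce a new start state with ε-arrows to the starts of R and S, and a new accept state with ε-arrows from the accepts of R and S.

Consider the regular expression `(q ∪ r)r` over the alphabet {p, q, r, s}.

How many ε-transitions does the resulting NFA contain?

4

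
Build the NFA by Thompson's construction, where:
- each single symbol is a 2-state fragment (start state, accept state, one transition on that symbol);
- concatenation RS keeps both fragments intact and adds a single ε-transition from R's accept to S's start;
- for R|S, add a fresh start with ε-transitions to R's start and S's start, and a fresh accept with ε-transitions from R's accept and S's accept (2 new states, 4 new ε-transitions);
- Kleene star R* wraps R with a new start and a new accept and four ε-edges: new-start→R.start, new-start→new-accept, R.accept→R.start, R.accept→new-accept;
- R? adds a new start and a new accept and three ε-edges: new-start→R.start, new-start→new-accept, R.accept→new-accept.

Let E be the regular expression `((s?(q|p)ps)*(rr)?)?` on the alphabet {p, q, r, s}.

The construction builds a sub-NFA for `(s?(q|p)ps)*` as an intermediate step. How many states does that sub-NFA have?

Fragment for `(s?(q|p)ps)*`:
Each of the 5 symbol leaves contributes a 2-state fragment.
  s? : 4 states
  q|p : 6 states
  s?(q|p)ps : 14 states
  (s?(q|p)ps)* : 16 states

16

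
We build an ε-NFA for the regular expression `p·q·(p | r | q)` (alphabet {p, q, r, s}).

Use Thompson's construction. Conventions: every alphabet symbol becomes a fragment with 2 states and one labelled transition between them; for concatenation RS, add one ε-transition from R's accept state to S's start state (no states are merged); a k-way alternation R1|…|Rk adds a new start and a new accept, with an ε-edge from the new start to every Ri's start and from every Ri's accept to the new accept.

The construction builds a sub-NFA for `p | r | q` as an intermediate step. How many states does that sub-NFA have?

Fragment for `p | r | q`:
Each of the 3 symbol leaves contributes a 2-state fragment.
  p | r | q — 8 states

8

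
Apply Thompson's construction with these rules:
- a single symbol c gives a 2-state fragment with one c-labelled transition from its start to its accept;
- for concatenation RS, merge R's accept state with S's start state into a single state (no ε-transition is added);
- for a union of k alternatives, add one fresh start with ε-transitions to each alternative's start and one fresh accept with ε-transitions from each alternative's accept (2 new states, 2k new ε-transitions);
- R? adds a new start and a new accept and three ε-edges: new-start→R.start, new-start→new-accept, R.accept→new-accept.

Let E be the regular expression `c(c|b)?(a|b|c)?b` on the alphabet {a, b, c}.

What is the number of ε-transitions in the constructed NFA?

By structural recursion:
Each of the 7 symbol leaves contributes 0 ε-transitions.
  c|b → 4 ε-transitions
  (c|b)? → 7 ε-transitions
  a|b|c → 6 ε-transitions
  (a|b|c)? → 9 ε-transitions
  c(c|b)?(a|b|c)?b → 16 ε-transitions

16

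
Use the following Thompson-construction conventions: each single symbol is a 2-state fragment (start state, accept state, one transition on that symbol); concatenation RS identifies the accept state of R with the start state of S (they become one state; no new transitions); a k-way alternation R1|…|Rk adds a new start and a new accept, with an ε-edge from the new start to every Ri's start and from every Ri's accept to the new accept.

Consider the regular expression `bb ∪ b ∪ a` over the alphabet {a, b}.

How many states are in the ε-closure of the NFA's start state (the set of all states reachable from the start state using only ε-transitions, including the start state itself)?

4

Compute the ε-closure size of each fragment's start state recursively; a symbol fragment's start has no outgoing ε-edge, so its closure is just itself (size 1).
  bb → same as the first factor's closure: |closure| = 1
  bb ∪ b ∪ a → new start ε-reaches every alternative's start; none of them accept ε, so the new accept is not reached: |closure| = 1 + 1 + 1 + 1 = 4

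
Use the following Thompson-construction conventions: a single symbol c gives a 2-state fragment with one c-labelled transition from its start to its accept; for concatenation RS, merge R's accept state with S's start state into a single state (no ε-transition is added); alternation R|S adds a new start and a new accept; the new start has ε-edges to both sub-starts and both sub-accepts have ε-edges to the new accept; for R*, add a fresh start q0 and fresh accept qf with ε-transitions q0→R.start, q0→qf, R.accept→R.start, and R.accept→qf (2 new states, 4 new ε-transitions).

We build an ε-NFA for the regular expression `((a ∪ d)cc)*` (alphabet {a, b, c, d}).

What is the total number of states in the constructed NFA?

Per subexpression:
Each of the 4 symbol leaves contributes a 2-state fragment.
  a ∪ d — 6 states
  (a ∪ d)cc — 8 states
  ((a ∪ d)cc)* — 10 states

10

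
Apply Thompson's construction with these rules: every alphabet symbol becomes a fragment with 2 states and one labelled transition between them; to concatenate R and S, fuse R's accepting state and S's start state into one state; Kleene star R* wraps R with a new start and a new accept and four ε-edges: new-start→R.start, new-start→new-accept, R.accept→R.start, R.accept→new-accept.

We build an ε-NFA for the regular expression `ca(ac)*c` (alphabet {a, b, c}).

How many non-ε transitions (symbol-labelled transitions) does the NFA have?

5

Recursing over subexpressions:
Each of the 5 symbol leaves contributes exactly 1 symbol transition.
  ac : 2 symbol transitions
  (ac)* : 2 symbol transitions
  ca(ac)*c : 5 symbol transitions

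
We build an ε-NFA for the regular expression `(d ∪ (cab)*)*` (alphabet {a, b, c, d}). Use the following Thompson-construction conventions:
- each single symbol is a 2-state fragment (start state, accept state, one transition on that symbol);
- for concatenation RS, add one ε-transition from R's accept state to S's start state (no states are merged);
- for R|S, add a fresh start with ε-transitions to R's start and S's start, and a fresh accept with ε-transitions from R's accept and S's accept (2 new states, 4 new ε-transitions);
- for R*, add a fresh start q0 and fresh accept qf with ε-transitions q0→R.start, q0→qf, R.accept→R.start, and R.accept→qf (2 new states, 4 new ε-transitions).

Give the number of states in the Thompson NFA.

Building bottom-up:
Each of the 4 symbol leaves contributes a 2-state fragment.
  cab → 6 states
  (cab)* → 8 states
  d ∪ (cab)* → 12 states
  (d ∪ (cab)*)* → 14 states

14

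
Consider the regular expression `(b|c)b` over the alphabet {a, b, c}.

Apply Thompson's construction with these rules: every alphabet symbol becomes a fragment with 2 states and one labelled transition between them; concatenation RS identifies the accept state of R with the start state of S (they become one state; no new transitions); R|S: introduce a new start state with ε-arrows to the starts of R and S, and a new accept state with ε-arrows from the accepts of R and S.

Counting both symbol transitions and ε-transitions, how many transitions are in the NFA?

7

Bottom-up over the parse tree:
Each of the 3 symbol leaves contributes 1 transition (1 symbol, 0 ε).
  b|c — 6 transitions (2 symbol, 4 ε)
  (b|c)b — 7 transitions (3 symbol, 4 ε)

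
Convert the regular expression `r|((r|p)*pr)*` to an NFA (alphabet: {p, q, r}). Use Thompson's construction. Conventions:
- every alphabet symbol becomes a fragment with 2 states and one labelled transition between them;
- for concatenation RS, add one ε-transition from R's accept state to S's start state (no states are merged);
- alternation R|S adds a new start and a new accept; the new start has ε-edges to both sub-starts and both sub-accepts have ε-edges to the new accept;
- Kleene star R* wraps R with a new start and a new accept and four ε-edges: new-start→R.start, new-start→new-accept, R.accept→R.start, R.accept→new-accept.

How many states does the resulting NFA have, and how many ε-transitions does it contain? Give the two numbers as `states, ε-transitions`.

18, 18

Per subexpression:
Each of the 5 symbol leaves contributes 2 states and 0 ε-transitions.
  r|p : 6 states, 4 ε-transitions
  (r|p)* : 8 states, 8 ε-transitions
  (r|p)*pr : 12 states, 10 ε-transitions
  ((r|p)*pr)* : 14 states, 14 ε-transitions
  r|((r|p)*pr)* : 18 states, 18 ε-transitions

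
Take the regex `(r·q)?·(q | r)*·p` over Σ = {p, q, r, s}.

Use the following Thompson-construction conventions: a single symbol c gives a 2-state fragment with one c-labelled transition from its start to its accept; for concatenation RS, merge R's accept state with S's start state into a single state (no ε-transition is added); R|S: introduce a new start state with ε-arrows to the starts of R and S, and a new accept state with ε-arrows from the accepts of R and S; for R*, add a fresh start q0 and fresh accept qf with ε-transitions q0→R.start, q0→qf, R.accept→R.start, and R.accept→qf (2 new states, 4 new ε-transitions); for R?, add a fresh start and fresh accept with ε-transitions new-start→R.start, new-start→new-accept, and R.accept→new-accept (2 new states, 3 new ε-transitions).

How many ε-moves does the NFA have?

Recursing over subexpressions:
Each of the 5 symbol leaves contributes 0 ε-transitions.
  r·q → 0 ε-transitions
  (r·q)? → 3 ε-transitions
  q | r → 4 ε-transitions
  (q | r)* → 8 ε-transitions
  (r·q)?·(q | r)*·p → 11 ε-transitions

11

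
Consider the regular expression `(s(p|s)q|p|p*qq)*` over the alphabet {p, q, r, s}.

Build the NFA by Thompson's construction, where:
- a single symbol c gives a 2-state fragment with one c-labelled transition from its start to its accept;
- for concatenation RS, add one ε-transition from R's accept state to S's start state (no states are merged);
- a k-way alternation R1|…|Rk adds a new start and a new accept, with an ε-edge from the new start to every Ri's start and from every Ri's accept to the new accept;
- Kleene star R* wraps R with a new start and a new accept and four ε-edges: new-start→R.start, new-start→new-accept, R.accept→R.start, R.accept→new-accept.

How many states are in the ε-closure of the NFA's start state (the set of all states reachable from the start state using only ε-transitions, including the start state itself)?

Compute the ε-closure size of each fragment's start state recursively; a symbol fragment's start has no outgoing ε-edge, so its closure is just itself (size 1).
  p|s : C = 1 + 1 + 1 = 3 (the new accept is not ε-reachable since no branch accepts ε)
  s(p|s)q : same as the first factor's closure: C = 1
  p* : the star's fresh start ε-reaches both the body's start and the fresh accept: C = 2 + 1 = 3
  p*qq : the left operand accepts ε, so the closure extends into the next operand (via the concat ε-link); C = 3 + 1 = 4
  s(p|s)q|p|p*qq : C = 1 + 1 + 1 + 4 = 7 (the new accept is not ε-reachable since no branch accepts ε)
  (s(p|s)q|p|p*qq)* : new start has ε-edges to the inner start and to the new accept, so C = 2 + 7 = 9

9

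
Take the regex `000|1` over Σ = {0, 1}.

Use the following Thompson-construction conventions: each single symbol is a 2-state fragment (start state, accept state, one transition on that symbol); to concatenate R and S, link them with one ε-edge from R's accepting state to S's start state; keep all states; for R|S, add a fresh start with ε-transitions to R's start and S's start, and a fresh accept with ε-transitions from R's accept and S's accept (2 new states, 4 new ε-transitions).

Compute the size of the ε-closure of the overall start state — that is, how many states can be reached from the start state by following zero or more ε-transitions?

3

Work bottom-up. For each fragment F, track |ε-closure(F.start)| and whether F's accept lies in that closure (i.e. whether F accepts ε). A single-symbol fragment has closure size 1 and does not accept ε.
  000 → same as the first factor's closure: C = 1
  000|1 → new start ε-reaches every alternative's start; none of them accept ε, so the new accept is not reached: C = 1 + 1 + 1 = 3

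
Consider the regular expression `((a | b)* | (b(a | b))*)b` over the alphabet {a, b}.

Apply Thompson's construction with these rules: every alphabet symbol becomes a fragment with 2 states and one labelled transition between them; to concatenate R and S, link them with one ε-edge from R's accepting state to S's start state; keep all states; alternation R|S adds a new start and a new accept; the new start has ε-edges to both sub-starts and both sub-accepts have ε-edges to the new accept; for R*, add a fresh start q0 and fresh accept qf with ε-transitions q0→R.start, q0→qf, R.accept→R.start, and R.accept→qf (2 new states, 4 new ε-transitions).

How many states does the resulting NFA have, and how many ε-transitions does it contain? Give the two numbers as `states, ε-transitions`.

22, 22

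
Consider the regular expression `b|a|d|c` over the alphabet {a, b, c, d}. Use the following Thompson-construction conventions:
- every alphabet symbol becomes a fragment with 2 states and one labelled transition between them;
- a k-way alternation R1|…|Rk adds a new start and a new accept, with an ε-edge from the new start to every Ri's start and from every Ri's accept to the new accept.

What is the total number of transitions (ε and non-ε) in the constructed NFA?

Recursing over subexpressions:
Each of the 4 symbol leaves contributes 1 transition (1 symbol, 0 ε).
  b|a|d|c = 12 transitions (4 symbol, 8 ε)

12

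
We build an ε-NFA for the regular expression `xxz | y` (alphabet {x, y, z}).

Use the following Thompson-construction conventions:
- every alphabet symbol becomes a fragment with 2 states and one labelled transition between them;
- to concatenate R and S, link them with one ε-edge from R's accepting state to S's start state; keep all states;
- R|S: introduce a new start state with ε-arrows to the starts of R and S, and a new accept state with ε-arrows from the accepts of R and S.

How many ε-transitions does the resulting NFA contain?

6

By structural recursion:
Each of the 4 symbol leaves contributes 0 ε-transitions.
  xxz — 2 ε-transitions
  xxz | y — 6 ε-transitions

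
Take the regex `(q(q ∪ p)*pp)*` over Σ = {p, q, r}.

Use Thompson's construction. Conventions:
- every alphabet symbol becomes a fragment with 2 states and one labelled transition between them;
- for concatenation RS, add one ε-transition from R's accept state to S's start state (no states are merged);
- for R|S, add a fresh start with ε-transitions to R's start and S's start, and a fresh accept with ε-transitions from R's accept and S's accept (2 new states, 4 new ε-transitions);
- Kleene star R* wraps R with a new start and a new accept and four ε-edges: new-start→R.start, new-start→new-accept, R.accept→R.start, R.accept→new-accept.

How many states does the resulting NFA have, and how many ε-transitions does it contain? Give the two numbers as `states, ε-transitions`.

16, 15

Bottom-up over the parse tree:
Each of the 5 symbol leaves contributes 2 states and 0 ε-transitions.
  q ∪ p — 6 states, 4 ε-transitions
  (q ∪ p)* — 8 states, 8 ε-transitions
  q(q ∪ p)*pp — 14 states, 11 ε-transitions
  (q(q ∪ p)*pp)* — 16 states, 15 ε-transitions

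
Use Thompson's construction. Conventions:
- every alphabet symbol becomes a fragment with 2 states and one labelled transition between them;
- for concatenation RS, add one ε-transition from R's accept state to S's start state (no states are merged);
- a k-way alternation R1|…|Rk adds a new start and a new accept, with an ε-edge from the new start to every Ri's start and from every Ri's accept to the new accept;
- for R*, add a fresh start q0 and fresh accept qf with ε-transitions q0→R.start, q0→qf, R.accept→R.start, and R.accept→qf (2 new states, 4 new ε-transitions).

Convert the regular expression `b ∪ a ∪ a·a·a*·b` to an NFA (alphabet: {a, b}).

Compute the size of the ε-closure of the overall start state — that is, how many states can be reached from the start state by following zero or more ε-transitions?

Compute the ε-closure size of each fragment's start state recursively; a symbol fragment's start has no outgoing ε-edge, so its closure is just itself (size 1).
  a* — C = 1 (new start) + 1 (body) + 1 (new accept) = 3
  a·a·a*·b — same as the first factor's closure: C = 1
  b ∪ a ∪ a·a·a*·b — C = 1 + 1 + 1 + 1 = 4 (the new accept is not ε-reachable since no branch accepts ε)

4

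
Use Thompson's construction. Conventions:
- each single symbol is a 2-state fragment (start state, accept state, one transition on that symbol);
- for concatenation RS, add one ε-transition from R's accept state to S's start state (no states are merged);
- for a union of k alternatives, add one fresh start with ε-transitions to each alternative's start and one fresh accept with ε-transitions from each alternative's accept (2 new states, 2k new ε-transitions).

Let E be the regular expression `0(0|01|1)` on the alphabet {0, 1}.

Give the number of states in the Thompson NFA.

12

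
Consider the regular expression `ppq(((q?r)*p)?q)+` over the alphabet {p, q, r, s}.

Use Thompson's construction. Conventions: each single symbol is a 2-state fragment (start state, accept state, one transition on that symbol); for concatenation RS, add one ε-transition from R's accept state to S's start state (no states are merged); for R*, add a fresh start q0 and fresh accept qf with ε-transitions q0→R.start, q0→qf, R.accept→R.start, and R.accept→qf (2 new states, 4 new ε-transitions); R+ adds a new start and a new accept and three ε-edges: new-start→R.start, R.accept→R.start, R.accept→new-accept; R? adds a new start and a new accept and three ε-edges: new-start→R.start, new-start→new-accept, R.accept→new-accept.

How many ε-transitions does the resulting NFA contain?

Per subexpression:
Each of the 7 symbol leaves contributes 0 ε-transitions.
  q? — 3 ε-transitions
  q?r — 4 ε-transitions
  (q?r)* — 8 ε-transitions
  (q?r)*p — 9 ε-transitions
  ((q?r)*p)? — 12 ε-transitions
  ((q?r)*p)?q — 13 ε-transitions
  (((q?r)*p)?q)+ — 16 ε-transitions
  ppq(((q?r)*p)?q)+ — 19 ε-transitions

19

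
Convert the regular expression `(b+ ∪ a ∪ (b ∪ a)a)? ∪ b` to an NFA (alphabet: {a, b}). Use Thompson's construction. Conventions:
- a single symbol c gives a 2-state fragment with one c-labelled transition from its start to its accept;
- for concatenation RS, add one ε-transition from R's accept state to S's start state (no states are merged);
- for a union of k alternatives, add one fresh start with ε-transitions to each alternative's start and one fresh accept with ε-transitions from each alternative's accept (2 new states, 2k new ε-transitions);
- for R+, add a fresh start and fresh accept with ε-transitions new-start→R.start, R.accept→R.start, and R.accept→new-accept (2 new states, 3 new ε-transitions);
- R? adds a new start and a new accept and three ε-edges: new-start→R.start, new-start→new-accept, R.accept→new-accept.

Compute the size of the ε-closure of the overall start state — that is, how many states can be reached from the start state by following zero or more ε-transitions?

12

Let C(F) = |ε-closure(F.start)| within fragment F, and note whether F accepts ε. Symbol fragments have C = 1 and do not accept ε. Then:
  b+ → new start ε-reaches only the body's start; the new accept needs a symbol first: |closure| = 1 + 1 = 2
  b ∪ a → new start ε-reaches every alternative's start; none of them accept ε, so the new accept is not reached: |closure| = 1 + 1 + 1 = 3
  (b ∪ a)a → |closure| equals the left operand's closure size = 3 (its accept is not ε-reachable, so the closure stops there)
  b+ ∪ a ∪ (b ∪ a)a → |closure| = 1 + 2 + 1 + 3 = 7 (the new accept is not ε-reachable since no branch accepts ε)
  (b+ ∪ a ∪ (b ∪ a)a)? → |closure| = 1 (new start) + 7 (body) + 1 (new accept, via ε) = 9
  (b+ ∪ a ∪ (b ∪ a)a)? ∪ b → new start ε-reaches every alternative's start; at least one alternative accepts ε, so the union's new accept is reached too: |closure| = 1 + 9 + 1 + 1 = 12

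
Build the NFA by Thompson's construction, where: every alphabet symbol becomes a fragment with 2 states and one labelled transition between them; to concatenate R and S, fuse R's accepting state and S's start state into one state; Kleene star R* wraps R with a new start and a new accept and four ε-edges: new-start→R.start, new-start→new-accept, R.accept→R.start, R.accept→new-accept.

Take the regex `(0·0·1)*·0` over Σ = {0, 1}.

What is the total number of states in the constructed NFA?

Per subexpression:
Each of the 4 symbol leaves contributes a 2-state fragment.
  0·0·1 : 4 states
  (0·0·1)* : 6 states
  (0·0·1)*·0 : 7 states

7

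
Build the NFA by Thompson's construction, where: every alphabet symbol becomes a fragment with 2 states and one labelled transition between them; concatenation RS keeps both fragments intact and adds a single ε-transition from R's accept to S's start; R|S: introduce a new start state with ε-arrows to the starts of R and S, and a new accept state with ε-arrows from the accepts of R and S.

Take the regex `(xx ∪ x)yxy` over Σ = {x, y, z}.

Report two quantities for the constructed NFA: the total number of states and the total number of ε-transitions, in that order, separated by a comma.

14, 8

Building bottom-up:
Each of the 6 symbol leaves contributes 2 states and 0 ε-transitions.
  xx — 4 states, 1 ε-transition
  xx ∪ x — 8 states, 5 ε-transitions
  (xx ∪ x)yxy — 14 states, 8 ε-transitions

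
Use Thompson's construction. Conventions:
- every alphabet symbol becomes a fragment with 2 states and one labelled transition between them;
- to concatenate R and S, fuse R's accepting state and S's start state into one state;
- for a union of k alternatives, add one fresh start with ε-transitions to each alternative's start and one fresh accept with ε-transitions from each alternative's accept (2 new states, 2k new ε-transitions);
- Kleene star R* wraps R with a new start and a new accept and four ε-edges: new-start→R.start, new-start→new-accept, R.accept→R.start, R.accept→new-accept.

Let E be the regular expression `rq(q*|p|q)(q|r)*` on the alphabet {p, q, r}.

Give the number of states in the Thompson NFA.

19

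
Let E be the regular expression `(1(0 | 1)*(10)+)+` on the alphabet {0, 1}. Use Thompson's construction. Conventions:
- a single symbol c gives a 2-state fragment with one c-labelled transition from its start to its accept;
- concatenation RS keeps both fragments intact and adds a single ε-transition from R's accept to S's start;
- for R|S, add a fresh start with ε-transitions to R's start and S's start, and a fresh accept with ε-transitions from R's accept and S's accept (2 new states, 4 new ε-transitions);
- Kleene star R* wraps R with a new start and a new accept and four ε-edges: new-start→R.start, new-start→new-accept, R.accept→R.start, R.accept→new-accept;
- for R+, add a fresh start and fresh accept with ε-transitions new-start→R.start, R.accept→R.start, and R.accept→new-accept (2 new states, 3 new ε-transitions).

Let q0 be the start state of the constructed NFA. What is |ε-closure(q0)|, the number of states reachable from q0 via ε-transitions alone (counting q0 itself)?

Work bottom-up. For each fragment F, track |ε-closure(F.start)| and whether F's accept lies in that closure (i.e. whether F accepts ε). A single-symbol fragment has closure size 1 and does not accept ε.
  0 | 1 → new start ε-reaches every alternative's start; none of them accept ε, so the new accept is not reached: |closure| = 1 + 1 + 1 = 3
  (0 | 1)* → the star's fresh start ε-reaches both the body's start and the fresh accept: |closure| = 2 + 3 = 5
  10 → same as the first factor's closure: |closure| = 1
  (10)+ → new start ε-reaches only the body's start; the new accept needs a symbol first: |closure| = 1 + 1 = 2
  1(0 | 1)*(10)+ → |closure| equals the left operand's closure size = 1 (its accept is not ε-reachable, so the closure stops there)
  (1(0 | 1)*(10)+)+ → |closure| = 1 + 1 = 2 (the body doesn't accept ε, so the new accept is not reached)

2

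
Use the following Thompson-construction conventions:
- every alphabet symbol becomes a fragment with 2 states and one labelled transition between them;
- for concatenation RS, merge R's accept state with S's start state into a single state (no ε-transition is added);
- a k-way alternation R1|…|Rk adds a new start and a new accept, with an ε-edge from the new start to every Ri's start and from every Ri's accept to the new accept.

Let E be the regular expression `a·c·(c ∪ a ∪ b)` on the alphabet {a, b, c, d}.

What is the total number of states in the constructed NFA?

Recursing over subexpressions:
Each of the 5 symbol leaves contributes a 2-state fragment.
  c ∪ a ∪ b : 8 states
  a·c·(c ∪ a ∪ b) : 10 states

10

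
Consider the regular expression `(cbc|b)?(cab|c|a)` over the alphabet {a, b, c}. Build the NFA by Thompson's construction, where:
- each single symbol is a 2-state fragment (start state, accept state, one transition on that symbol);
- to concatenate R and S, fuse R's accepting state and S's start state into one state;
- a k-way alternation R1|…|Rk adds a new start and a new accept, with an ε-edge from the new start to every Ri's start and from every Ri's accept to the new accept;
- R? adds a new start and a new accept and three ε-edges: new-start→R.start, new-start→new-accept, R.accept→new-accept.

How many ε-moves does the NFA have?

Bottom-up over the parse tree:
Each of the 9 symbol leaves contributes 0 ε-transitions.
  cbc → 0 ε-transitions
  cbc|b → 4 ε-transitions
  (cbc|b)? → 7 ε-transitions
  cab → 0 ε-transitions
  cab|c|a → 6 ε-transitions
  (cbc|b)?(cab|c|a) → 13 ε-transitions

13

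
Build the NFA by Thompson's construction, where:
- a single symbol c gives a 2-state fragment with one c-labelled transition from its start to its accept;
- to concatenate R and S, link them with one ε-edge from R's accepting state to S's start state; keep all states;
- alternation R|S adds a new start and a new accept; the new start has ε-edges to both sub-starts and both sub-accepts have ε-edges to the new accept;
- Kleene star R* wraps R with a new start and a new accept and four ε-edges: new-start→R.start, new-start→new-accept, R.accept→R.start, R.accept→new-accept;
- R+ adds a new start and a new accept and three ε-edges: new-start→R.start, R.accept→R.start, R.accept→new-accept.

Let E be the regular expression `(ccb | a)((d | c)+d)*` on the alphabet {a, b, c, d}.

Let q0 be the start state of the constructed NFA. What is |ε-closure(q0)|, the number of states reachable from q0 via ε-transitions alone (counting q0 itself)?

Let C(F) = |ε-closure(F.start)| within fragment F, and note whether F accepts ε. Symbol fragments have C = 1 and do not accept ε. Then:
  ccb : |closure| equals the left operand's closure size = 1 (its accept is not ε-reachable, so the closure stops there)
  ccb | a : |closure| = 1 + 1 + 1 = 3 (the new accept is not ε-reachable since no branch accepts ε)
  d | c : new start ε-reaches every alternative's start; none of them accept ε, so the new accept is not reached: |closure| = 1 + 1 + 1 = 3
  (d | c)+ : new start ε-reaches only the body's start; the new accept needs a symbol first: |closure| = 1 + 3 = 4
  (d | c)+d : |closure| equals the left operand's closure size = 4 (its accept is not ε-reachable, so the closure stops there)
  ((d | c)+d)* : new start has ε-edges to the inner start and to the new accept, so |closure| = 2 + 4 = 6
  (ccb | a)((d | c)+d)* : |closure| equals the left operand's closure size = 3 (its accept is not ε-reachable, so the closure stops there)

3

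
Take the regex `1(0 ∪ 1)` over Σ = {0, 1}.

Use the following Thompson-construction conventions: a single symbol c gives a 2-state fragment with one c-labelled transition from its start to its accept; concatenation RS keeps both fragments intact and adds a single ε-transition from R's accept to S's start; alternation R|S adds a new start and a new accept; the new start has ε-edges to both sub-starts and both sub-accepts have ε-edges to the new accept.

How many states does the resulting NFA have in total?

By structural recursion:
Each of the 3 symbol leaves contributes a 2-state fragment.
  0 ∪ 1 — 6 states
  1(0 ∪ 1) — 8 states

8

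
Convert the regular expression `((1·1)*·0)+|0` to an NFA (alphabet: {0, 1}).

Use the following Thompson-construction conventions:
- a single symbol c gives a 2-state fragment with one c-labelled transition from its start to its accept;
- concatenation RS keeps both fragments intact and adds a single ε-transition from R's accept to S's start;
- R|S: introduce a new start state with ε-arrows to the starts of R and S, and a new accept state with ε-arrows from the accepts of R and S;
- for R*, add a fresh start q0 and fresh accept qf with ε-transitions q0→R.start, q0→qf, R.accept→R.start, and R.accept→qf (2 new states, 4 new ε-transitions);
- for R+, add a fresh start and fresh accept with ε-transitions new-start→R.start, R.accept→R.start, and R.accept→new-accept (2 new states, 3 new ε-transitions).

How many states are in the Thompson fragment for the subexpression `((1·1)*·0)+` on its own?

Fragment for `((1·1)*·0)+`:
Each of the 3 symbol leaves contributes a 2-state fragment.
  1·1 : 4 states
  (1·1)* : 6 states
  (1·1)*·0 : 8 states
  ((1·1)*·0)+ : 10 states

10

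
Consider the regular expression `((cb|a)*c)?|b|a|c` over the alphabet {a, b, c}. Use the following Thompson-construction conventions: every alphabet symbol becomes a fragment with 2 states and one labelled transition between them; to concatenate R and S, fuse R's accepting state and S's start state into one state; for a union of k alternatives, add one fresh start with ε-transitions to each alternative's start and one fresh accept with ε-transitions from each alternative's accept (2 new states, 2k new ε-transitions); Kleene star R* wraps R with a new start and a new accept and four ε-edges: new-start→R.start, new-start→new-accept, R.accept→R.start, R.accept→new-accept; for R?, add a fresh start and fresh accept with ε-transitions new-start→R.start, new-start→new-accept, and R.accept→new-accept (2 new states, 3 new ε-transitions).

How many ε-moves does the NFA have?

By structural recursion:
Each of the 7 symbol leaves contributes 0 ε-transitions.
  cb — 0 ε-transitions
  cb|a — 4 ε-transitions
  (cb|a)* — 8 ε-transitions
  (cb|a)*c — 8 ε-transitions
  ((cb|a)*c)? — 11 ε-transitions
  ((cb|a)*c)?|b|a|c — 19 ε-transitions

19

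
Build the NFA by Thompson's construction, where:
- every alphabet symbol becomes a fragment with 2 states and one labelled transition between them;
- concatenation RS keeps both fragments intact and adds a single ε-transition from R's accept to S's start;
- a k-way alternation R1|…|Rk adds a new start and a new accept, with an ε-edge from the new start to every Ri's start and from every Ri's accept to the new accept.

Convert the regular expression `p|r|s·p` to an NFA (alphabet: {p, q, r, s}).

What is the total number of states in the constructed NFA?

10

Recursing over subexpressions:
Each of the 4 symbol leaves contributes a 2-state fragment.
  s·p — 4 states
  p|r|s·p — 10 states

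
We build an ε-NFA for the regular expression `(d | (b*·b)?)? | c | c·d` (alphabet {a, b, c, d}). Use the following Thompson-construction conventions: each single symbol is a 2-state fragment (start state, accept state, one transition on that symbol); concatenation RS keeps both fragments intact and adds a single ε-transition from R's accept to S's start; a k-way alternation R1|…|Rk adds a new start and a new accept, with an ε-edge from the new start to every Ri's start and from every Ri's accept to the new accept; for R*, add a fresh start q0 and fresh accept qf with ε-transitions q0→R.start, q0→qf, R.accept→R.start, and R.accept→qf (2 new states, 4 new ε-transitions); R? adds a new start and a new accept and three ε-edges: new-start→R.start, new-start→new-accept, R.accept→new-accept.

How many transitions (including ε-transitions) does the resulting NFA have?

28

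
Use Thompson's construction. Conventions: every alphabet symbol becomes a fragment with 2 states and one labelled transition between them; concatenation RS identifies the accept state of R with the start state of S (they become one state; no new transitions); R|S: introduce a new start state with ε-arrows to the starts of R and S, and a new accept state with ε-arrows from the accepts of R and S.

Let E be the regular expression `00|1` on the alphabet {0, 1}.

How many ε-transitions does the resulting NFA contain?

By structural recursion:
Each of the 3 symbol leaves contributes 0 ε-transitions.
  00 → 0 ε-transitions
  00|1 → 4 ε-transitions

4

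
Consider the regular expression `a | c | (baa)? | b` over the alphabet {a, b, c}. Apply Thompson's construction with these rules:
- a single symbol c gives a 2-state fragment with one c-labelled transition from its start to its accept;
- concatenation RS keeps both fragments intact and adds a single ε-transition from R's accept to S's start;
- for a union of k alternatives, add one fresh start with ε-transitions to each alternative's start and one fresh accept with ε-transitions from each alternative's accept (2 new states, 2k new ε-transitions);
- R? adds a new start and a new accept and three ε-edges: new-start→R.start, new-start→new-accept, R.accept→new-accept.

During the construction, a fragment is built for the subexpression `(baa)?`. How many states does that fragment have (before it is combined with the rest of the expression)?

8

Fragment for `(baa)?`:
Each of the 3 symbol leaves contributes a 2-state fragment.
  baa : 6 states
  (baa)? : 8 states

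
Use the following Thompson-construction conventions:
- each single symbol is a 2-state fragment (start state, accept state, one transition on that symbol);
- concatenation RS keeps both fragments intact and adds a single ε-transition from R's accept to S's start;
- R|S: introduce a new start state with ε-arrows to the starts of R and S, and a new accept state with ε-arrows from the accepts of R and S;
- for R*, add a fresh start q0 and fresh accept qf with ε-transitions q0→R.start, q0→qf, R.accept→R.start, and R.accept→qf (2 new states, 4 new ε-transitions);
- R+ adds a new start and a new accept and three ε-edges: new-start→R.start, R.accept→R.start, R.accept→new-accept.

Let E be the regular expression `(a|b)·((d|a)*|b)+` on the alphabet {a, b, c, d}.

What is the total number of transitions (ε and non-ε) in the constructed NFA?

25

Per subexpression:
Each of the 5 symbol leaves contributes 1 transition (1 symbol, 0 ε).
  a|b — 6 transitions (2 symbol, 4 ε)
  d|a — 6 transitions (2 symbol, 4 ε)
  (d|a)* — 10 transitions (2 symbol, 8 ε)
  (d|a)*|b — 15 transitions (3 symbol, 12 ε)
  ((d|a)*|b)+ — 18 transitions (3 symbol, 15 ε)
  (a|b)·((d|a)*|b)+ — 25 transitions (5 symbol, 20 ε)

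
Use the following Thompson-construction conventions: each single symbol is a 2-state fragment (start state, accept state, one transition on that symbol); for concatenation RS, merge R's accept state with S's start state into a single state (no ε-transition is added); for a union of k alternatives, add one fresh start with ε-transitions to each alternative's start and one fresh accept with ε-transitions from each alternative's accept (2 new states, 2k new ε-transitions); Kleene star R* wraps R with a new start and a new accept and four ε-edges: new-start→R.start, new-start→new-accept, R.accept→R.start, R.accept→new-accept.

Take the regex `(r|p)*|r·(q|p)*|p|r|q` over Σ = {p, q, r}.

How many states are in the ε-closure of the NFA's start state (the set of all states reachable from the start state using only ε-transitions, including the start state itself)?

Work bottom-up. For each fragment F, track |ε-closure(F.start)| and whether F's accept lies in that closure (i.e. whether F accepts ε). A single-symbol fragment has closure size 1 and does not accept ε.
  r|p → new start ε-reaches every alternative's start; none of them accept ε, so the new accept is not reached: |ε-closure| = 1 + 1 + 1 = 3
  (r|p)* → new start has ε-edges to the inner start and to the new accept, so |ε-closure| = 2 + 3 = 5
  q|p → |ε-closure| = 1 + 1 + 1 = 3 (the new accept is not ε-reachable since no branch accepts ε)
  (q|p)* → |ε-closure| = 1 (new start) + 3 (body) + 1 (new accept) = 5
  r·(q|p)* → same as the first factor's closure: |ε-closure| = 1
  (r|p)*|r·(q|p)*|p|r|q → |ε-closure| = 1 (new start) + (5 + 1 + 1 + 1 + 1) + 1 (new accept, since some branch ε-reaches its own accept) = 11

11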